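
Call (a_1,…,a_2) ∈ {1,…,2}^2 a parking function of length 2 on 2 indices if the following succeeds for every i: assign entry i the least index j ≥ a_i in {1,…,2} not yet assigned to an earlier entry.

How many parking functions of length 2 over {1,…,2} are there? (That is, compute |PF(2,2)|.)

3

#PF = (2−2+1)·(2+1)^(2−1) = 1 · 3 = 3 [KW]
E.g. (2,1) → sorted (1,2): b_i ≤ i ∀i, a PF.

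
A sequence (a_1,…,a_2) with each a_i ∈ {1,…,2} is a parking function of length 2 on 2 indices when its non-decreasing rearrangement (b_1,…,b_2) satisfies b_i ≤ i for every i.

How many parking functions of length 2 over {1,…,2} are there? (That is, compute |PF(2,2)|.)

Count = 1·3^1 = 1 · 3 = 3 (Konheim–Weiss)
Example (1,1) → sorted (1,1): b_i ≤ i ∀i, a PF.

3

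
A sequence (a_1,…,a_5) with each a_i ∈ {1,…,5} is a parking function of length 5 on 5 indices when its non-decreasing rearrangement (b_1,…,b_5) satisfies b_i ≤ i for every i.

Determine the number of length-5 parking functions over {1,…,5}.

#PF = 1·6^4 = 1×1296 = 1296 (Konheim–Weiss)
Example (2,4,4,2,1) → sorted (1,2,2,4,4): b_i ≤ i ∀i, a PF.

1296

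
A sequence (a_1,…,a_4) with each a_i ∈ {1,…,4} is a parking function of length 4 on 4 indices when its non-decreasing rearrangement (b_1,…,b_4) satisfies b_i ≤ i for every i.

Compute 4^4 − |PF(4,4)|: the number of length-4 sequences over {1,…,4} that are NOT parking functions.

131

|PF(4,4)| = 1·5^3 = 1×125 = 125 (Konheim–Weiss)
E.g. (4,4,4,4) → sorted (4,4,4,4): b_1=4>1, not a PF.
So 256 − 125 = 131 fail.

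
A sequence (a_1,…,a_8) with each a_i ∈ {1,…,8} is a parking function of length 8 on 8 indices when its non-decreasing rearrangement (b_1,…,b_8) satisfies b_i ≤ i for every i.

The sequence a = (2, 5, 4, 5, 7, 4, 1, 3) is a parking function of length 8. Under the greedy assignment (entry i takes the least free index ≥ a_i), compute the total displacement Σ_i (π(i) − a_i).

5

Σπ = 36 ({1..8} each once); Σa = 2+5+4+5+7+4+1+3 = 31; disp = 36−31 = 5.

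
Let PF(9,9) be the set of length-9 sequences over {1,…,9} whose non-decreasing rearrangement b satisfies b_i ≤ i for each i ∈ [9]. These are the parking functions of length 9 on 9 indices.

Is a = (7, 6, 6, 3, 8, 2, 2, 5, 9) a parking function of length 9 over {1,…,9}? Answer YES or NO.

Order a: b = (2, 2, 3, 5, 6, 6, 7, 8, 9).
  b_1=2 > 1
  fails at i=1 ⇒ NO

NO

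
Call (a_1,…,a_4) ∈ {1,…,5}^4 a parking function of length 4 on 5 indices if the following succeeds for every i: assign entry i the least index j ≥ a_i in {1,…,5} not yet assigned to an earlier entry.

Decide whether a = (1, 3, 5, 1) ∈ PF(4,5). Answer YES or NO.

YES

Rearranged: b = (1, 1, 3, 5).
  b_1=1 ≤ 2
  b_2=1 ≤ 3
  b_3=3 ≤ 4
  b_4=5 ≤ 5
All bounds hold ⇒ YES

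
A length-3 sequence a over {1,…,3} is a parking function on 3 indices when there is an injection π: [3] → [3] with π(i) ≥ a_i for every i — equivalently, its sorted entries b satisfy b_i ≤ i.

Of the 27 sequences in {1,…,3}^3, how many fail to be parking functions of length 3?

11

|PF(3,3)| = (3+1−3)·(3+1)^{3−1} = 1·16 = 16 (Konheim–Weiss)
E.g. (3,3,3) → sorted (3,3,3): b_1=3>1, not a PF.
3^3 − 16 = 27 − 16 = 11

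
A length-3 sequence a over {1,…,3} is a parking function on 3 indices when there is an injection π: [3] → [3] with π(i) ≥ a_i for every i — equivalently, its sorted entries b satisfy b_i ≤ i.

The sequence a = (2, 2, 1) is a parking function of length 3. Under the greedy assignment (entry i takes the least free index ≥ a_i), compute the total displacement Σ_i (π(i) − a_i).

1

Σπ = 3·4/2 = 6 (π permutes [3]); Σa = 2+2+1 = 5; disp = 6−5 = 1.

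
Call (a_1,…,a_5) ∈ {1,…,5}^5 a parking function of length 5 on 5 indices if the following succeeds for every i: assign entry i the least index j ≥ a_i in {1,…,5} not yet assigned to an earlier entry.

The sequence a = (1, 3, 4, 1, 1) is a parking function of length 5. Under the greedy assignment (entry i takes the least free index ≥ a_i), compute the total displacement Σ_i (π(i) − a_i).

5

Σπ = 5·6/2 = 15 (π permutes [5]); Σa = 1+3+4+1+1 = 10; disp = 15−10 = 5.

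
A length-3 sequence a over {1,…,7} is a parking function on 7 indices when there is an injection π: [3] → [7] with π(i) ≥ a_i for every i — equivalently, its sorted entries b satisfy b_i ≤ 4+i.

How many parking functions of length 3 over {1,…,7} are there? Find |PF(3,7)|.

320

#PF = 5·8^2 = 5·64 = 320 [KW]
Example (7,1,2) → sorted (1,2,7): b_i ≤ 4+i ∀i, a PF.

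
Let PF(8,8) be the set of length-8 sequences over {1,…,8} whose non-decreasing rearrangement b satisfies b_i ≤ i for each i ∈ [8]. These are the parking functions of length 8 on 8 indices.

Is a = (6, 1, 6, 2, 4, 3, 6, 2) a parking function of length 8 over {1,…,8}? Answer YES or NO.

Order a: b = (1, 2, 2, 3, 4, 6, 6, 6).
  b_1=1 ≤ 1
  b_2=2 ≤ 2
  b_3=2 ≤ 3
  b_4=3 ≤ 4
  b_5=4 ≤ 5
  b_6=6 ≤ 6
  b_7=6 ≤ 7
  b_8=6 ≤ 8
All bounds hold ⇒ YES

YES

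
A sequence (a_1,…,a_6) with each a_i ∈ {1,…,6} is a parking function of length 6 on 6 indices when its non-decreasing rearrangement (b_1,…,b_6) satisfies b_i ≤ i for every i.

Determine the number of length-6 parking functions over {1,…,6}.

|PF| = (6−6+1)·(6+1)^(6−1) = 1·16807 = 16807 (Konheim–Weiss)
E.g. (5,1,6,2,2,4) → sorted (1,2,2,4,5,6): b_i ≤ i ∀i, a PF.

16807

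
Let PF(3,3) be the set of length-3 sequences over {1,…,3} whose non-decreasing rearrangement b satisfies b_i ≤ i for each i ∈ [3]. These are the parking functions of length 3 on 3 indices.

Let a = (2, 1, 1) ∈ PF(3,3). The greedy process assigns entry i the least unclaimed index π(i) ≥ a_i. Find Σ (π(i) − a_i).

2

Σπ = 3·4/2 = 6 (π permutes [3]); Σa = 2+1+1 = 4; disp = 6−4 = 2.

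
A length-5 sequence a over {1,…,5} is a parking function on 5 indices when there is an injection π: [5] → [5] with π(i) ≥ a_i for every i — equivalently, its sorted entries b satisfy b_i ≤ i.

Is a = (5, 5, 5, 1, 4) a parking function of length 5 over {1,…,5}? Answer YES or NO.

NO

Rearranged: b = (1, 4, 5, 5, 5).
  b_1=1 ≤ 1
  b_2=4 > 2
  fails at i=2 ⇒ NO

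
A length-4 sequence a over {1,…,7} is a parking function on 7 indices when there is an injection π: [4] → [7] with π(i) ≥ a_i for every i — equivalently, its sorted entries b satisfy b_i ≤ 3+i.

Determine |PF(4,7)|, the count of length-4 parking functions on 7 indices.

|PF| = (7+1−4)·(7+1)^{4−1} = 4·512 = 2048
One tuple (7,2,5,3) → sorted (2,3,5,7): b_i ≤ 3+i ∀i, a PF.

2048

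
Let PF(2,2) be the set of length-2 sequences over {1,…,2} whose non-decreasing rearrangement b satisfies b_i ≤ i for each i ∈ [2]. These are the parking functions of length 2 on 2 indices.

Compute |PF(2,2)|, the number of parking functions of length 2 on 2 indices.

3

#PF = (2+1−2)·(2+1)^{2−1} = 1·3 = 3 (Pollak)
Check (2,1) → sorted (1,2): b_i ≤ i ∀i, a PF.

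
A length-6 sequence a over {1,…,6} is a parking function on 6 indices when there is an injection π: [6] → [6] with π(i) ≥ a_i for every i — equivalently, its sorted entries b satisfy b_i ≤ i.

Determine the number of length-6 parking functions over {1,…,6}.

Count = (6+1−6)·(6+1)^{6−1} = 1·16807 = 16807 [KW]
Check (2,6,3,2,5,1) → sorted (1,2,2,3,5,6): b_i ≤ i ∀i, a PF.

16807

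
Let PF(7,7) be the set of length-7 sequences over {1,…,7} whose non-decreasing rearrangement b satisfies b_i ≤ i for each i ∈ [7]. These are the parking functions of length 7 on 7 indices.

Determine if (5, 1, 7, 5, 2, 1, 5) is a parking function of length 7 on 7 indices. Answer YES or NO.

NO

Rearranged: b = (1, 1, 2, 5, 5, 5, 7).
  b_1=1 ≤ 1
  b_2=1 ≤ 2
  b_3=2 ≤ 3
  b_4=5 > 4
  fails at i=4 ⇒ NO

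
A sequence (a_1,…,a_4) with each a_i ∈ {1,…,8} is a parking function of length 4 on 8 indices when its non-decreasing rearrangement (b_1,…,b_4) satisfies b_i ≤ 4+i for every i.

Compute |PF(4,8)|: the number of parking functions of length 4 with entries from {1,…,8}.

Count = (8−4+1)·(8+1)^(4−1) = 5 · 729 = 3645 [KW]
One tuple (1,5,6,3) → sorted (1,3,5,6): b_i ≤ 4+i ∀i, a PF.

3645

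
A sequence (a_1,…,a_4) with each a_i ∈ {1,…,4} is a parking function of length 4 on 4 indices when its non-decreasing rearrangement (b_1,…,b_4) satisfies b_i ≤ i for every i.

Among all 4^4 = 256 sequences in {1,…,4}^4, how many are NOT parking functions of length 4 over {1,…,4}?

131

Count = 1·5^3 = 1 · 125 = 125
Check (4,4,3,4) → sorted (3,4,4,4): b_1=3>1, not a PF.
So 256 − 125 = 131 fail.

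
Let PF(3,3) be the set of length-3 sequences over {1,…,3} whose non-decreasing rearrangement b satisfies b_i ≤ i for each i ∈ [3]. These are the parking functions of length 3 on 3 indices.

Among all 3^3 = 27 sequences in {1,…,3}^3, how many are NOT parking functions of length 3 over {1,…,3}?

11

|PF(3,3)| = 1·4^2 = 1 · 16 = 16 (Pollak)
Example (3,3,1) → sorted (1,3,3): b_2=3>2, not a PF.
Total 27; non-PF = 27−16 = 11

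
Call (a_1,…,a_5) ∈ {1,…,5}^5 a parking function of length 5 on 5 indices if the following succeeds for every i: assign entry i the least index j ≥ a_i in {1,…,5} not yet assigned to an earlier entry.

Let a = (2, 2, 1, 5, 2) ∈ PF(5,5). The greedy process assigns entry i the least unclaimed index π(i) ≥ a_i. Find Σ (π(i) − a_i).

3

Σπ(i) = 1+…+5 = 15; Σa = 2+2+1+5+2 = 12; disp = 15−12 = 3.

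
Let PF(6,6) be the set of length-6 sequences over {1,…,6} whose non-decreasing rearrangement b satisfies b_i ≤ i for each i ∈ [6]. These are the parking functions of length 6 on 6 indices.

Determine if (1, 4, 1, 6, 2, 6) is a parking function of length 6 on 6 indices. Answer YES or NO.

Rearranged: b = (1, 1, 2, 4, 6, 6).
  b_1=1 ≤ 1
  b_2=1 ≤ 2
  b_3=2 ≤ 3
  b_4=4 ≤ 4
  b_5=6 > 5
  fails at i=5 ⇒ NO

NO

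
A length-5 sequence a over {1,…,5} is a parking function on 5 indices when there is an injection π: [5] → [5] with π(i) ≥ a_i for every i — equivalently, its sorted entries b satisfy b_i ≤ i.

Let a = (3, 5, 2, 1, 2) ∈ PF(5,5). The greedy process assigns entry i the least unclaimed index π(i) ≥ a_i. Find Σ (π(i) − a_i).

Σπ(i) = 1+…+5 = 15; Σa = 3+5+2+1+2 = 13; disp = 15−13 = 2.

2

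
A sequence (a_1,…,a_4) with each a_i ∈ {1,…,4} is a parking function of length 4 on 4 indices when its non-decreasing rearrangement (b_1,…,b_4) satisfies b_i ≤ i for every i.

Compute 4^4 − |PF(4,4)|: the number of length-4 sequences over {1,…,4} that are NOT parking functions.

131

|PF(4,4)| = (4−4+1)·(4+1)^(4−1) = 1 · 125 = 125 (Pollak)
One tuple (3,2,4,4) → sorted (2,3,4,4): b_1=2>1, not a PF.
Total 256; non-PF = 256−125 = 131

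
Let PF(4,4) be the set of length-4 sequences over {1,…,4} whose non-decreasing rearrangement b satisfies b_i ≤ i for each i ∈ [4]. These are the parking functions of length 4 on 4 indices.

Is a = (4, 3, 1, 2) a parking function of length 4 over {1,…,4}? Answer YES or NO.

YES

Sorted: b = (1, 2, 3, 4).
  b_1=1 ≤ 1
  b_2=2 ≤ 2
  b_3=3 ≤ 3
  b_4=4 ≤ 4
All bounds hold ⇒ YES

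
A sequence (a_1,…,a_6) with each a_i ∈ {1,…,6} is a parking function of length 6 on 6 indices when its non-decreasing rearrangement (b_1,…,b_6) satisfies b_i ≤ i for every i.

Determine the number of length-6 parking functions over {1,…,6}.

#PF = (6+1−6)·(6+1)^{6−1} = 1×16807 = 16807 (Pollak)
One tuple (3,3,4,2,1,3) → sorted (1,2,3,3,3,4): b_i ≤ i ∀i, a PF.

16807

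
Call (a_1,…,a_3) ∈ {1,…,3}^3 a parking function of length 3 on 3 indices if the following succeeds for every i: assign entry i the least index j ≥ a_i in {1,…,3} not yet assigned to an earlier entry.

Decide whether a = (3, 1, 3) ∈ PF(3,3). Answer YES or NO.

Rearranged: b = (1, 3, 3).
  b_1=1 ≤ 1
  b_2=3 > 2
  fails at i=2 ⇒ NO

NO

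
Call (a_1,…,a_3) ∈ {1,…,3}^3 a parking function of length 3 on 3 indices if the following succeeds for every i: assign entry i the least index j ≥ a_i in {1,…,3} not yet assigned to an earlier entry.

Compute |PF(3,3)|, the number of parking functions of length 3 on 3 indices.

16

|PF(3,3)| = (3+1−3)·(3+1)^{3−1} = 1·16 = 16 (Konheim–Weiss)
Example (1,3,1) → sorted (1,1,3): b_i ≤ i ∀i, a PF.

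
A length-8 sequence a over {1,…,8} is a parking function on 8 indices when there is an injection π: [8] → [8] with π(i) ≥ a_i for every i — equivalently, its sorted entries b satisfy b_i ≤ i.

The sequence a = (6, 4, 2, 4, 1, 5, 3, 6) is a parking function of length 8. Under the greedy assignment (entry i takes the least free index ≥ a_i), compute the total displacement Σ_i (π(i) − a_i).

Σπ = 8·9/2 = 36 (π permutes [8]); Σa = 6+4+2+4+1+5+3+6 = 31; disp = 36−31 = 5.

5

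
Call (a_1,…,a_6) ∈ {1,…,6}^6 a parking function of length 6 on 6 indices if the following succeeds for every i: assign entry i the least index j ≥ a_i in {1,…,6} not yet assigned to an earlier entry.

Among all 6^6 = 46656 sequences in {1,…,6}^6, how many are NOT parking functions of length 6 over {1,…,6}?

29849

|PF| = (6+1−6)·(6+1)^{6−1} = 1×16807 = 16807
Check (5,3,4,6,6,6) → sorted (3,4,5,6,6,6): b_1=3>1, not a PF.
Total 46656; non-PF = 46656−16807 = 29849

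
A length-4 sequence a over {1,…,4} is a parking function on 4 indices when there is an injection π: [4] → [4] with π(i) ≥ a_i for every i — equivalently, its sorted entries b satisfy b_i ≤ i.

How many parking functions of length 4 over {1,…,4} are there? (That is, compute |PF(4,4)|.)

125

|PF(4,4)| = (4+1−4)·(4+1)^{4−1} = 1·125 = 125 (Konheim–Weiss)
E.g. (1,2,2,4) → sorted (1,2,2,4): b_i ≤ i ∀i, a PF.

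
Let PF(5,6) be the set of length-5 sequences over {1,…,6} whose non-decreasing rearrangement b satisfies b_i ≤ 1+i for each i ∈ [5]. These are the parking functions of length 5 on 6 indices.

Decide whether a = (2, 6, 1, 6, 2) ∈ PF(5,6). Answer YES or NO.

NO

Order a: b = (1, 2, 2, 6, 6).
  b_1=1 ≤ 2
  b_2=2 ≤ 3
  b_3=2 ≤ 4
  b_4=6 > 5
  fails at i=4 ⇒ NO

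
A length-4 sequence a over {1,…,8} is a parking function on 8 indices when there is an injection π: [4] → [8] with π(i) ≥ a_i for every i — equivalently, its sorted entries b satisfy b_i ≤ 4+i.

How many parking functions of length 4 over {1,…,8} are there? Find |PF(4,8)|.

#PF = (9−4)·9^(4−1) = 5 · 729 = 3645 (Pollak)
Check (6,7,1,1) → sorted (1,1,6,7): b_i ≤ 4+i ∀i, a PF.

3645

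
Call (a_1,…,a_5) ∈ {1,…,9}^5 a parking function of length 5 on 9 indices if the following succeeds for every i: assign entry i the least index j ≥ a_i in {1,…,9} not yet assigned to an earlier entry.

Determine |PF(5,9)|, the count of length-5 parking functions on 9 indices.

50000

|PF(5,9)| = (9+1−5)·(9+1)^{5−1} = 5 · 10000 = 50000 (Konheim–Weiss)
Check (5,3,9,3,7) → sorted (3,3,5,7,9): b_i ≤ 4+i ∀i, a PF.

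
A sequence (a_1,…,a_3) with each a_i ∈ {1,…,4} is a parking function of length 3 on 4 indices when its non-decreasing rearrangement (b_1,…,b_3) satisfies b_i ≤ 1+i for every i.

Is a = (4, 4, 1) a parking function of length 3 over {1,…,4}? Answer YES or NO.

NO

Rearranged: b = (1, 4, 4).
  b_1=1 ≤ 2
  b_2=4 > 3
  fails at i=2 ⇒ NO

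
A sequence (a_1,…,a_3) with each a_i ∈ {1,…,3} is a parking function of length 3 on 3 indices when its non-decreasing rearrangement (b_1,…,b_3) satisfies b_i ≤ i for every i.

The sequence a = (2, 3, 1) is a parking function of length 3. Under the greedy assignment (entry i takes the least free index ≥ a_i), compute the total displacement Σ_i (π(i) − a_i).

0

Σπ = 6 ({1..3} each once); Σa = 2+3+1 = 6; disp = 6−6 = 0.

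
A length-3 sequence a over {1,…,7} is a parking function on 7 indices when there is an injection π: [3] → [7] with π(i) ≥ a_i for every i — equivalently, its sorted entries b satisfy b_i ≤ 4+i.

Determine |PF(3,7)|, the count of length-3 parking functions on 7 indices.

|PF(3,7)| = (7−3+1)·(7+1)^(3−1) = 5 · 64 = 320 (Konheim–Weiss)
One tuple (5,3,4) → sorted (3,4,5): b_i ≤ 4+i ∀i, a PF.

320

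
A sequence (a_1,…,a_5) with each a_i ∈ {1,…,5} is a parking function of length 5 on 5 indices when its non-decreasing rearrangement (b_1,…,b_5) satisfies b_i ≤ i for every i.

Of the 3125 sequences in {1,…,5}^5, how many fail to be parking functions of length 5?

1829

|PF(5,5)| = (5+1−5)·(5+1)^{5−1} = 1 · 1296 = 1296
Example (3,5,4,4,4) → sorted (3,4,4,4,5): b_1=3>1, not a PF.
5^5 − 1296 = 3125 − 1296 = 1829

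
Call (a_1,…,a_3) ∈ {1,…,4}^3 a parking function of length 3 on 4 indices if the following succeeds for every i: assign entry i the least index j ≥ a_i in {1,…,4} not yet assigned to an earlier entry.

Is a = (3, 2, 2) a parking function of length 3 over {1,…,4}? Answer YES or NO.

YES

Sorted: b = (2, 2, 3).
  b_1=2 ≤ 2
  b_2=2 ≤ 3
  b_3=3 ≤ 4
All bounds hold ⇒ YES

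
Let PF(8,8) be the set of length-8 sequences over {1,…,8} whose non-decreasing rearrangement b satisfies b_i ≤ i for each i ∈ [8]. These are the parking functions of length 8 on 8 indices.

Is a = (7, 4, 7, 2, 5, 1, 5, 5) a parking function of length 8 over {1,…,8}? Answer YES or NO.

NO

Order a: b = (1, 2, 4, 5, 5, 5, 7, 7).
  b_1=1 ≤ 1
  b_2=2 ≤ 2
  b_3=4 > 3
  fails at i=3 ⇒ NO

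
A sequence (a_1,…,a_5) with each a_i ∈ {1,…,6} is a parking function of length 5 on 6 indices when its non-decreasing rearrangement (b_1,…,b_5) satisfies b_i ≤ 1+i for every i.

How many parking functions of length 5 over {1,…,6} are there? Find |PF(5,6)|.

4802

|PF| = (6−5+1)·(6+1)^(5−1) = 2·2401 = 4802 (Konheim–Weiss)
Example (5,3,2,6,3) → sorted (2,3,3,5,6): b_i ≤ 1+i ∀i, a PF.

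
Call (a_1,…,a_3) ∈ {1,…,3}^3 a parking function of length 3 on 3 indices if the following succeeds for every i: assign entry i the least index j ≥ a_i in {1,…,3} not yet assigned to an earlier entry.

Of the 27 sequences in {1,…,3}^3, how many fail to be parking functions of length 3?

11

#PF = 1·4^2 = 1·16 = 16 [KW]
E.g. (3,3,1) → sorted (1,3,3): b_2=3>2, not a PF.
3^3 − 16 = 27 − 16 = 11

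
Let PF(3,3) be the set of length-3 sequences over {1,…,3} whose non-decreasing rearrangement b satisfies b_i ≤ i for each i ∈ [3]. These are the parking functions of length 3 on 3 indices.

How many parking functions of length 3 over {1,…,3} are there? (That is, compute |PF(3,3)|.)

Count = 1·4^2 = 1×16 = 16 (Konheim–Weiss)
One tuple (1,1,1) → sorted (1,1,1): b_i ≤ i ∀i, a PF.

16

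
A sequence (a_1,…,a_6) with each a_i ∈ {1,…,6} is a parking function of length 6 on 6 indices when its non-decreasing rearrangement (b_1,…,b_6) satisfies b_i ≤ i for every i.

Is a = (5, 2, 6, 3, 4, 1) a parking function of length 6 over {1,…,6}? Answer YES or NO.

Order a: b = (1, 2, 3, 4, 5, 6).
  b_1=1 ≤ 1
  b_2=2 ≤ 2
  b_3=3 ≤ 3
  b_4=4 ≤ 4
  b_5=5 ≤ 5
  b_6=6 ≤ 6
All bounds hold ⇒ YES

YES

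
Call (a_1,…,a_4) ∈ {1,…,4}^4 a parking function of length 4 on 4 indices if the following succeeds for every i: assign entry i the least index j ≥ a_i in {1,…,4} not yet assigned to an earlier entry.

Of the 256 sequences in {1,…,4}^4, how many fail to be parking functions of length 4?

131

#PF = (5−4)·5^(4−1) = 1 · 125 = 125 [KW]
Check (3,4,4,4) → sorted (3,4,4,4): b_1=3>1, not a PF.
4^4 − 125 = 256 − 125 = 131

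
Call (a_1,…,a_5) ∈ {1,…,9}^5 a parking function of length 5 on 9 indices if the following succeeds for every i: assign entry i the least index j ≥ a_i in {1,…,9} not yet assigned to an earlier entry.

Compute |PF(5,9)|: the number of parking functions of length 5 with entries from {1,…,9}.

50000

|PF| = (9−5+1)·(9+1)^(5−1) = 5×10000 = 50000 (Pollak)
Example (1,1,4,6,7) → sorted (1,1,4,6,7): b_i ≤ 4+i ∀i, a PF.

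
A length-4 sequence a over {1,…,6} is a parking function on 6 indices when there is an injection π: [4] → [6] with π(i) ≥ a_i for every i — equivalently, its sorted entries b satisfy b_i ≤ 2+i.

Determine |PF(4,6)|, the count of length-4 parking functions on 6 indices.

1029

#PF = (6−4+1)·(6+1)^(4−1) = 3×343 = 1029 [KW]
E.g. (4,3,2,3) → sorted (2,3,3,4): b_i ≤ 2+i ∀i, a PF.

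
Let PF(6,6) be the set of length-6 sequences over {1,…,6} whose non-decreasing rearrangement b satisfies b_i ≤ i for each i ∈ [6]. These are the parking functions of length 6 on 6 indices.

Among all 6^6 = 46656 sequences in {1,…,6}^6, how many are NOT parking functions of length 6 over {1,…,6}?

29849

Count = (7−6)·7^(6−1) = 1 · 16807 = 16807
Example (6,3,5,3,1,3) → sorted (1,3,3,3,5,6): b_2=3>2, not a PF.
6^6 − 16807 = 46656 − 16807 = 29849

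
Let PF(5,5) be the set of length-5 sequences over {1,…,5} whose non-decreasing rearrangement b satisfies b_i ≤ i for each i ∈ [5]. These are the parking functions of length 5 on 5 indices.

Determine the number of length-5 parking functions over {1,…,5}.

|PF(5,5)| = (5+1−5)·(5+1)^{5−1} = 1·1296 = 1296
Check (4,1,1,4,3) → sorted (1,1,3,4,4): b_i ≤ i ∀i, a PF.

1296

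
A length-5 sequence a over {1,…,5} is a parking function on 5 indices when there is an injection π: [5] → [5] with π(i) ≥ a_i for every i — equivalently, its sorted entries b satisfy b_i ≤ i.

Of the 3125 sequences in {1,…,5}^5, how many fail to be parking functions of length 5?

|PF(5,5)| = (5+1−5)·(5+1)^{5−1} = 1×1296 = 1296 (Konheim–Weiss)
One tuple (4,3,5,3,1) → sorted (1,3,3,4,5): b_2=3>2, not a PF.
5^5 − 1296 = 3125 − 1296 = 1829

1829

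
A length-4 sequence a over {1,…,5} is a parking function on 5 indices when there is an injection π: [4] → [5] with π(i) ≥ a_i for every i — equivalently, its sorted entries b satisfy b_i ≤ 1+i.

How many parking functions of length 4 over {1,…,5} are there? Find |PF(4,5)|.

432

|PF| = (5+1−4)·(5+1)^{4−1} = 2×216 = 432 (Konheim–Weiss)
One tuple (4,2,2,4) → sorted (2,2,4,4): b_i ≤ 1+i ∀i, a PF.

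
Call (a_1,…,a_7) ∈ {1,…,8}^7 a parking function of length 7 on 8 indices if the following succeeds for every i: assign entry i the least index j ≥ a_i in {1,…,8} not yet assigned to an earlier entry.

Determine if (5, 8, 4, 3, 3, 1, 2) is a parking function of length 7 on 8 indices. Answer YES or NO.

YES

Rearranged: b = (1, 2, 3, 3, 4, 5, 8).
  b_1=1 ≤ 2
  b_2=2 ≤ 3
  b_3=3 ≤ 4
  b_4=3 ≤ 5
  b_5=4 ≤ 6
  b_6=5 ≤ 7
  b_7=8 ≤ 8
All bounds hold ⇒ YES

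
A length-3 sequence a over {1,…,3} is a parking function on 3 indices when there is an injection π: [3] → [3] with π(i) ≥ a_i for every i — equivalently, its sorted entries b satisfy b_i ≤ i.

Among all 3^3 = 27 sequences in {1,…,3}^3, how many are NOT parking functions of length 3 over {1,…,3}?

#PF = (3+1−3)·(3+1)^{3−1} = 1·16 = 16 (Konheim–Weiss)
Check (3,3,2) → sorted (2,3,3): b_1=2>1, not a PF.
So 27 − 16 = 11 fail.

11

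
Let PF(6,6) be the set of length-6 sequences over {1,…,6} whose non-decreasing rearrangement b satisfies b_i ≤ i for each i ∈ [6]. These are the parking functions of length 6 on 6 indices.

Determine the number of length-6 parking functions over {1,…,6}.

16807

Count = 1·7^5 = 1·16807 = 16807 (Konheim–Weiss)
E.g. (2,4,1,1,6,3) → sorted (1,1,2,3,4,6): b_i ≤ i ∀i, a PF.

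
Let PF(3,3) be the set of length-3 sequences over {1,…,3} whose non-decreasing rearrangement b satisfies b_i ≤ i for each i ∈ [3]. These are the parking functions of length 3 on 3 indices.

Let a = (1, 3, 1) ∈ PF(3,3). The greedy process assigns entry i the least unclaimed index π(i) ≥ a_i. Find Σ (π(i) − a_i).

1

Σπ = 3·4/2 = 6 (π permutes [3]); Σa = 1+3+1 = 5; disp = 6−5 = 1.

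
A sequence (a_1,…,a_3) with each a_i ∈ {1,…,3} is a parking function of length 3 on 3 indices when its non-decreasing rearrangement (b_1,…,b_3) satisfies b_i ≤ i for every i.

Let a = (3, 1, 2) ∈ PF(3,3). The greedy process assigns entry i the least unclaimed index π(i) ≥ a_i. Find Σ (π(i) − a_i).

0

Σπ = 6 ({1..3} each once); Σa = 3+1+2 = 6; disp = 6−6 = 0.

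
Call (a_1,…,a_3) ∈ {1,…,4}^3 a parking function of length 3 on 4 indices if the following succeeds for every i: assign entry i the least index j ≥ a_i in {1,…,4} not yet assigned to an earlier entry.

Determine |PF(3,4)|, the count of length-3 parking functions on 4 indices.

50

|PF(3,4)| = (5−3)·5^(3−1) = 2 · 25 = 50 (Pollak)
E.g. (1,3,2) → sorted (1,2,3): b_i ≤ 1+i ∀i, a PF.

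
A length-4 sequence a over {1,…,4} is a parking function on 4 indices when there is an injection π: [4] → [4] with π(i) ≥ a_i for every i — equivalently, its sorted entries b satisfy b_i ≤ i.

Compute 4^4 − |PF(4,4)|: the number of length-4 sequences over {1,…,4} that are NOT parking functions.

|PF(4,4)| = 1·5^3 = 1×125 = 125 (Pollak)
E.g. (3,4,4,2) → sorted (2,3,4,4): b_1=2>1, not a PF.
4^4 − 125 = 256 − 125 = 131

131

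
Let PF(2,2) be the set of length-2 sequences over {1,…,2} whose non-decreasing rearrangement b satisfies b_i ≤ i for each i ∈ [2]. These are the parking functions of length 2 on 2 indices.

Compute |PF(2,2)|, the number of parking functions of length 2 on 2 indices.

#PF = (2−2+1)·(2+1)^(2−1) = 1×3 = 3
Example (1,1) → sorted (1,1): b_i ≤ i ∀i, a PF.

3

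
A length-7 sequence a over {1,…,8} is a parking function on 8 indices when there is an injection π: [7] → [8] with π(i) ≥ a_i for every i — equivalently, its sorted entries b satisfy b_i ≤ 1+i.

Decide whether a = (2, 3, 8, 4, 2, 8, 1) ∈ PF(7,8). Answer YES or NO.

NO

Rearranged: b = (1, 2, 2, 3, 4, 8, 8).
  b_1=1 ≤ 2
  b_2=2 ≤ 3
  b_3=2 ≤ 4
  b_4=3 ≤ 5
  b_5=4 ≤ 6
  b_6=8 > 7
  fails at i=6 ⇒ NO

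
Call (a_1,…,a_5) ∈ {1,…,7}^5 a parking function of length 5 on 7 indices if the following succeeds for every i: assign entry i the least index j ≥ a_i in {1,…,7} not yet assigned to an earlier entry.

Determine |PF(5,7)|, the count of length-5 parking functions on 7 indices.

|PF| = 3·8^4 = 3×4096 = 12288 [KW]
E.g. (7,4,1,4,5) → sorted (1,4,4,5,7): b_i ≤ 2+i ∀i, a PF.

12288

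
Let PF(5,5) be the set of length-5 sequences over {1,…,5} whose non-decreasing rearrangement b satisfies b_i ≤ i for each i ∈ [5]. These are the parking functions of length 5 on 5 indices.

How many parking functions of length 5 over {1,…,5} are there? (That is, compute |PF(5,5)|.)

Count = (5+1−5)·(5+1)^{5−1} = 1 · 1296 = 1296
One tuple (2,3,1,3,4) → sorted (1,2,3,3,4): b_i ≤ i ∀i, a PF.

1296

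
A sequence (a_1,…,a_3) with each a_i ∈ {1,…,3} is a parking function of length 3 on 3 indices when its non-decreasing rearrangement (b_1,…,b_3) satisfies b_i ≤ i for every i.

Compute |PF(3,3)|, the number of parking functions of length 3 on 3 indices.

|PF| = (4−3)·4^(3−1) = 1 · 16 = 16 (Pollak)
E.g. (1,2,3) → sorted (1,2,3): b_i ≤ i ∀i, a PF.

16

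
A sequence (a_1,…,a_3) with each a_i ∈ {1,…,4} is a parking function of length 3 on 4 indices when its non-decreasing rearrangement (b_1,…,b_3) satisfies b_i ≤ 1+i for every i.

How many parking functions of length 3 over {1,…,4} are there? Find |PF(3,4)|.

50

|PF| = (5−3)·5^(3−1) = 2×25 = 50 (Pollak)
Example (3,2,3) → sorted (2,3,3): b_i ≤ 1+i ∀i, a PF.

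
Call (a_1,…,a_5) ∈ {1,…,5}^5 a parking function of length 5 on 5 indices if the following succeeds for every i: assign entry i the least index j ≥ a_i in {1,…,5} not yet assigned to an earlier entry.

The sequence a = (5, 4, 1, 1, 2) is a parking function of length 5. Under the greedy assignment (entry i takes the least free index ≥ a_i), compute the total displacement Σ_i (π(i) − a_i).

2

Σπ = 5·6/2 = 15 (π permutes [5]); Σa = 5+4+1+1+2 = 13; disp = 15−13 = 2.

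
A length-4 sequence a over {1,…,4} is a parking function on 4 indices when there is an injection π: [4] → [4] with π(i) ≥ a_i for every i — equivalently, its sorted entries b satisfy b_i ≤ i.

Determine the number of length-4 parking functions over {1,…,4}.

125

|PF(4,4)| = 1·5^3 = 1×125 = 125 (Pollak)
One tuple (3,1,4,1) → sorted (1,1,3,4): b_i ≤ i ∀i, a PF.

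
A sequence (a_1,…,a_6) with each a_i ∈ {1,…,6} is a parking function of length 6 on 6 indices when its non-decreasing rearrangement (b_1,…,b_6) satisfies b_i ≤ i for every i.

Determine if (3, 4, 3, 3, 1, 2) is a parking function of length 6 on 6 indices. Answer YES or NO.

Sorted: b = (1, 2, 3, 3, 3, 4).
  b_1=1 ≤ 1
  b_2=2 ≤ 2
  b_3=3 ≤ 3
  b_4=3 ≤ 4
  b_5=3 ≤ 5
  b_6=4 ≤ 6
All bounds hold ⇒ YES

YES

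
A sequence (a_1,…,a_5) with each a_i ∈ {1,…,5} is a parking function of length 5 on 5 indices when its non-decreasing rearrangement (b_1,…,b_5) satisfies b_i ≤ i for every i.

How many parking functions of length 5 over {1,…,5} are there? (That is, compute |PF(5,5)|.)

|PF| = 1·6^4 = 1 · 1296 = 1296 (Pollak)
Example (5,1,3,2,1) → sorted (1,1,2,3,5): b_i ≤ i ∀i, a PF.

1296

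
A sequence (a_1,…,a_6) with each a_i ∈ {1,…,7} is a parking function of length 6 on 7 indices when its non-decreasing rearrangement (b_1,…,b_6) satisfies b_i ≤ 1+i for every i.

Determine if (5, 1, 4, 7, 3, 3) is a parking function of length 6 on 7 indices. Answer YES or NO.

Rearranged: b = (1, 3, 3, 4, 5, 7).
  b_1=1 ≤ 2
  b_2=3 ≤ 3
  b_3=3 ≤ 4
  b_4=4 ≤ 5
  b_5=5 ≤ 6
  b_6=7 ≤ 7
All bounds hold ⇒ YES

YES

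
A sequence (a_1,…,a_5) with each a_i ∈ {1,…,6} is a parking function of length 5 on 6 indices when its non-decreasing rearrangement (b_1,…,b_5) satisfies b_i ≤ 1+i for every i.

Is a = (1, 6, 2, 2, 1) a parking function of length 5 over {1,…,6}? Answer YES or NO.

YES

Order a: b = (1, 1, 2, 2, 6).
  b_1=1 ≤ 2
  b_2=1 ≤ 3
  b_3=2 ≤ 4
  b_4=2 ≤ 5
  b_5=6 ≤ 6
All bounds hold ⇒ YES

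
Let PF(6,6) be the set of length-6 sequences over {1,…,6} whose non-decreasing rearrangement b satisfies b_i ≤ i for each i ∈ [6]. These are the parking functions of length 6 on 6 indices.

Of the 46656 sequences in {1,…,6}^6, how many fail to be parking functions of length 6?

29849

#PF = 1·7^5 = 1 · 16807 = 16807 (Pollak)
E.g. (4,6,4,6,6,6) → sorted (4,4,6,6,6,6): b_1=4>1, not a PF.
Total 46656; non-PF = 46656−16807 = 29849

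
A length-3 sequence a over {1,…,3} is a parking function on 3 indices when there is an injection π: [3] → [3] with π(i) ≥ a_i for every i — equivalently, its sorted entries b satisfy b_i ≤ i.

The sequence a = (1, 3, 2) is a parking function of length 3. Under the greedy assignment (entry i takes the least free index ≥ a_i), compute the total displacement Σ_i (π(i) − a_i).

0

Σπ(i) = 1+…+3 = 6; Σa = 1+3+2 = 6; disp = 6−6 = 0.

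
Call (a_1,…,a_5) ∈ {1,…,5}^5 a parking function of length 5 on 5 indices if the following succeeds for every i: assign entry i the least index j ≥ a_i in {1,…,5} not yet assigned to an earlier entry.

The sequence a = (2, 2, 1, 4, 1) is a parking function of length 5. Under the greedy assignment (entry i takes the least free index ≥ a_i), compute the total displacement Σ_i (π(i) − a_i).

5

Σπ = 5·6/2 = 15 (π permutes [5]); Σa = 2+2+1+4+1 = 10; disp = 15−10 = 5.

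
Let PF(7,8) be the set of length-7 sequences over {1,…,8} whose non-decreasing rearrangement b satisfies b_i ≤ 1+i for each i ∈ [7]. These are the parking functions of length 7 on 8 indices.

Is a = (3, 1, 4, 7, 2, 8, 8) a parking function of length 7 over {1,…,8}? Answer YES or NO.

NO

Rearranged: b = (1, 2, 3, 4, 7, 8, 8).
  b_1=1 ≤ 2
  b_2=2 ≤ 3
  b_3=3 ≤ 4
  b_4=4 ≤ 5
  b_5=7 > 6
  fails at i=5 ⇒ NO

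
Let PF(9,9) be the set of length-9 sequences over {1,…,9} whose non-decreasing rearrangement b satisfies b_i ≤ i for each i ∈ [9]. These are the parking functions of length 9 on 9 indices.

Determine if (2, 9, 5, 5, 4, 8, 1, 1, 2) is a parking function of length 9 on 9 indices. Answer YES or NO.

YES

Rearranged: b = (1, 1, 2, 2, 4, 5, 5, 8, 9).
  b_1=1 ≤ 1
  b_2=1 ≤ 2
  b_3=2 ≤ 3
  b_4=2 ≤ 4
  b_5=4 ≤ 5
  b_6=5 ≤ 6
  b_7=5 ≤ 7
  b_8=8 ≤ 8
  b_9=9 ≤ 9
All bounds hold ⇒ YES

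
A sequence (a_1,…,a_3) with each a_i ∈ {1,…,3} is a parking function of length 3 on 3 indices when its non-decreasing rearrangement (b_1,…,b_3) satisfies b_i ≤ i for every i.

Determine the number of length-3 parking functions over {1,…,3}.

16

Count = (4−3)·4^(3−1) = 1 · 16 = 16 [KW]
E.g. (1,3,2) → sorted (1,2,3): b_i ≤ i ∀i, a PF.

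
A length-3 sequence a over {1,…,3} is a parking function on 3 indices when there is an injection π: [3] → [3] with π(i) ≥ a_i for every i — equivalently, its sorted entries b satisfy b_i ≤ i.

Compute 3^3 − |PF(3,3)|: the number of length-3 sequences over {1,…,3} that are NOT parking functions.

11

Count = (4−3)·4^(3−1) = 1×16 = 16 [KW]
E.g. (3,3,2) → sorted (2,3,3): b_1=2>1, not a PF.
3^3 − 16 = 27 − 16 = 11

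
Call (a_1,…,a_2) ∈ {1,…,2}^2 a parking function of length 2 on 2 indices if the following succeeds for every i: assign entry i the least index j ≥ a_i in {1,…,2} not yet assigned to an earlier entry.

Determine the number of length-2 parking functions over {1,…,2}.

Count = 1·3^1 = 1 · 3 = 3 (Pollak)
Check (1,1) → sorted (1,1): b_i ≤ i ∀i, a PF.

3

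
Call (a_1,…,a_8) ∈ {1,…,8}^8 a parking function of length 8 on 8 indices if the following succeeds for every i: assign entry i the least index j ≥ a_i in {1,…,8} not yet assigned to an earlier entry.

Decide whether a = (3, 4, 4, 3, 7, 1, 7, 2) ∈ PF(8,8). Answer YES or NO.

Rearranged: b = (1, 2, 3, 3, 4, 4, 7, 7).
  b_1=1 ≤ 1
  b_2=2 ≤ 2
  b_3=3 ≤ 3
  b_4=3 ≤ 4
  b_5=4 ≤ 5
  b_6=4 ≤ 6
  b_7=7 ≤ 7
  b_8=7 ≤ 8
All bounds hold ⇒ YES

YES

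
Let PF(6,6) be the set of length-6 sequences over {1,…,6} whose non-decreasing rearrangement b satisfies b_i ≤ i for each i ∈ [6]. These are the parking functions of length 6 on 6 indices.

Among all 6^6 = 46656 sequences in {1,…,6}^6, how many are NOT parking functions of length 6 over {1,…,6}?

Count = (6+1−6)·(6+1)^{6−1} = 1 · 16807 = 16807 (Pollak)
One tuple (6,3,6,3,2,5) → sorted (2,3,3,5,6,6): b_1=2>1, not a PF.
6^6 − 16807 = 46656 − 16807 = 29849

29849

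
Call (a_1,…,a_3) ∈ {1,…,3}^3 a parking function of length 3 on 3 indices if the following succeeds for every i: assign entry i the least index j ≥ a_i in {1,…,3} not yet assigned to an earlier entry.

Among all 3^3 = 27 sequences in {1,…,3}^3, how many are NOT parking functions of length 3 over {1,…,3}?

Count = (3+1−3)·(3+1)^{3−1} = 1 · 16 = 16 (Konheim–Weiss)
One tuple (2,2,3) → sorted (2,2,3): b_1=2>1, not a PF.
3^3 − 16 = 27 − 16 = 11

11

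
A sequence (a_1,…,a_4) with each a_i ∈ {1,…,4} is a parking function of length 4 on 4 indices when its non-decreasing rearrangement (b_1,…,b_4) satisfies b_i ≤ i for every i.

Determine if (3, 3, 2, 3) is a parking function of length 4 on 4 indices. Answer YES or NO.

NO

Sorted: b = (2, 3, 3, 3).
  b_1=2 > 1
  fails at i=1 ⇒ NO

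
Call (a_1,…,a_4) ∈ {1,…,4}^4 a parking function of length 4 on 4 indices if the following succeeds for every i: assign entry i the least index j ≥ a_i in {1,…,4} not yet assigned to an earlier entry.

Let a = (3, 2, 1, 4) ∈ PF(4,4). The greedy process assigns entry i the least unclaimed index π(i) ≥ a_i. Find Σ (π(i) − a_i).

0

Σπ = 4·5/2 = 10 (π permutes [4]); Σa = 3+2+1+4 = 10; disp = 10−10 = 0.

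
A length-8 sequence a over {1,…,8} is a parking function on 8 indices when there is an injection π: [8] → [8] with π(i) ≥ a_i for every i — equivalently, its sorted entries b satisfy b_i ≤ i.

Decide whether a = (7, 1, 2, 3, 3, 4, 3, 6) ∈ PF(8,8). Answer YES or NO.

Order a: b = (1, 2, 3, 3, 3, 4, 6, 7).
  b_1=1 ≤ 1
  b_2=2 ≤ 2
  b_3=3 ≤ 3
  b_4=3 ≤ 4
  b_5=3 ≤ 5
  b_6=4 ≤ 6
  b_7=6 ≤ 7
  b_8=7 ≤ 8
All bounds hold ⇒ YES

YES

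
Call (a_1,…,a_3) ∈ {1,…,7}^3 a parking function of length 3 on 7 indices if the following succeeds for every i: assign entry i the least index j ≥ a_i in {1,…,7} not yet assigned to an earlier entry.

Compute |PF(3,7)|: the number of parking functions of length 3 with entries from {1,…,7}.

Count = (8−3)·8^(3−1) = 5 · 64 = 320 (Pollak)
Example (2,3,7) → sorted (2,3,7): b_i ≤ 4+i ∀i, a PF.

320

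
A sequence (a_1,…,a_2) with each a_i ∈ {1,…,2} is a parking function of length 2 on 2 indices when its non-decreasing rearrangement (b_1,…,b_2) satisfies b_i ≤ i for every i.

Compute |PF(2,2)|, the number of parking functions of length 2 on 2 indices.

#PF = 1·3^1 = 1 · 3 = 3 [KW]
Example (1,1) → sorted (1,1): b_i ≤ i ∀i, a PF.

3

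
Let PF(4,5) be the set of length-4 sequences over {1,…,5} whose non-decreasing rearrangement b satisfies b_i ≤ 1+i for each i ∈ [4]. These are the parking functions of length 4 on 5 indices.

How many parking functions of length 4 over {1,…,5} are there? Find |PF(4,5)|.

#PF = (5−4+1)·(5+1)^(4−1) = 2 · 216 = 432 [KW]
E.g. (2,4,4,2) → sorted (2,2,4,4): b_i ≤ 1+i ∀i, a PF.

432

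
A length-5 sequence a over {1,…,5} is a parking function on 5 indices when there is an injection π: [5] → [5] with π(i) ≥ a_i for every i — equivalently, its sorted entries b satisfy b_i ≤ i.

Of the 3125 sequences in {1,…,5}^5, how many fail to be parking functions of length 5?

#PF = 1·6^4 = 1×1296 = 1296 [KW]
Example (5,3,5,4,3) → sorted (3,3,4,5,5): b_1=3>1, not a PF.
So 3125 − 1296 = 1829 fail.

1829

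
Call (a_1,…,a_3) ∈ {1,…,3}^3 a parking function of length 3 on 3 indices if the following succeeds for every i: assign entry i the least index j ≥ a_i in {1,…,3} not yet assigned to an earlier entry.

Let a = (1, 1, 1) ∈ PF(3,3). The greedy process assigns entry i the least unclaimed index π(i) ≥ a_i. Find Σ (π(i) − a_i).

3

Σπ = 6 ({1..3} each once); Σa = 1+1+1 = 3; disp = 6−3 = 3.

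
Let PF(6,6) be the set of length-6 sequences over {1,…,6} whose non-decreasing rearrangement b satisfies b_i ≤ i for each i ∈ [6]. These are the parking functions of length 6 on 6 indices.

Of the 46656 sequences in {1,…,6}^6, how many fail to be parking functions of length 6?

Count = (6+1−6)·(6+1)^{6−1} = 1×16807 = 16807 (Konheim–Weiss)
One tuple (2,6,5,6,4,1) → sorted (1,2,4,5,6,6): b_3=4>3, not a PF.
Total 46656; non-PF = 46656−16807 = 29849

29849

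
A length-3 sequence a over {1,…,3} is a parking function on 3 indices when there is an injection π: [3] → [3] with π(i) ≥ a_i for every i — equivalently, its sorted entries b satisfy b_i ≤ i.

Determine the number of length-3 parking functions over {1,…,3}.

16

|PF(3,3)| = (3−3+1)·(3+1)^(3−1) = 1×16 = 16 [KW]
E.g. (1,2,3) → sorted (1,2,3): b_i ≤ i ∀i, a PF.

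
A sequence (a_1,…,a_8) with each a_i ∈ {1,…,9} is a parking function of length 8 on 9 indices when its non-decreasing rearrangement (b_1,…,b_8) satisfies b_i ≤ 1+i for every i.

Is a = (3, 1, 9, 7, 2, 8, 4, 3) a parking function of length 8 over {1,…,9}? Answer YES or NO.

YES

Rearranged: b = (1, 2, 3, 3, 4, 7, 8, 9).
  b_1=1 ≤ 2
  b_2=2 ≤ 3
  b_3=3 ≤ 4
  b_4=3 ≤ 5
  b_5=4 ≤ 6
  b_6=7 ≤ 7
  b_7=8 ≤ 8
  b_8=9 ≤ 9
All bounds hold ⇒ YES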